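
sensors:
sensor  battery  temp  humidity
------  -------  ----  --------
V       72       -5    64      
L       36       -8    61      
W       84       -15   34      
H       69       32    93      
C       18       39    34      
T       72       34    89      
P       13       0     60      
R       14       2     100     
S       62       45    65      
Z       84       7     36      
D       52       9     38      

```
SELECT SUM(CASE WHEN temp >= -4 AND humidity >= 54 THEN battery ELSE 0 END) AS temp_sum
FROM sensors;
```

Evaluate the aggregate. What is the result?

230

sensor=V: ✗
sensor=L: ✗
sensor=W: ✗
sensor=H: ✓ → 69
sensor=C: ✗
sensor=T: ✓ → 72
sensor=P: ✓ → 13
sensor=R: ✓ → 14
sensor=S: ✓ → 62
sensor=Z: ✗
sensor=D: ✗
temp_sum = 69 + 72 + 13 + 14 + 62 = 230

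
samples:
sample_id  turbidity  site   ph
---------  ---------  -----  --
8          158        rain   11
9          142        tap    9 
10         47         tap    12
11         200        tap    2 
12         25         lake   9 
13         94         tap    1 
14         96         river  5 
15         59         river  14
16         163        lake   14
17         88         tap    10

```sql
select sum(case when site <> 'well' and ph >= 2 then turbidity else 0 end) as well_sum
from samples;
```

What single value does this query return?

978

sample_id=8: ✓ → 158
sample_id=9: ✓ → 142
sample_id=10: ✓ → 47
sample_id=11: ✓ → 200
sample_id=12: ✓ → 25
sample_id=13: ✗
sample_id=14: ✓ → 96
sample_id=15: ✓ → 59
sample_id=16: ✓ → 163
sample_id=17: ✓ → 88
well_sum = 158 + 142 + 47 + 200 + 25 + 96 + 59 + 163 + 88 = 978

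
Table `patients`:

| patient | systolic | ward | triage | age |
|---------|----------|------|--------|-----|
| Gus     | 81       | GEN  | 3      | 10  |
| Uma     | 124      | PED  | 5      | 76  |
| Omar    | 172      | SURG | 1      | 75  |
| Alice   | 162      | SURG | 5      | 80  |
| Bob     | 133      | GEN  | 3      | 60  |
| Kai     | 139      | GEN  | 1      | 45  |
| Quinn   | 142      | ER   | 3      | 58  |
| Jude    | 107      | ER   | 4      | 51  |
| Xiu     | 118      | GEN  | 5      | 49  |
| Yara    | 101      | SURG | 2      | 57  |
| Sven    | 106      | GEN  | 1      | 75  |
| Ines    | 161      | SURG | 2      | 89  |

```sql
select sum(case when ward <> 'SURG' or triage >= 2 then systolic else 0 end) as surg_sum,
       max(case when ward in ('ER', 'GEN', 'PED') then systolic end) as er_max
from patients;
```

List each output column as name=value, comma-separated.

surg_sum=1374, er_max=142

[surg_sum: ward <> 'SURG' or triage >= 2]
patient=Gus: ✓ → 81
patient=Uma: ✓ → 124
patient=Omar: ✗
patient=Alice: ✓ → 162
patient=Bob: ✓ → 133
patient=Kai: ✓ → 139
patient=Quinn: ✓ → 142
patient=Jude: ✓ → 107
patient=Xiu: ✓ → 118
patient=Yara: ✓ → 101
patient=Sven: ✓ → 106
patient=Ines: ✓ → 161
surg_sum = 81 + 124 + 162 + 133 + 139 + 142 + 107 + 118 + 101 + 106 + 161 = 1374
—
[er_max: ward in ('ER', 'GEN', 'PED')]
patient=Gus: ✓ → 81
patient=Uma: ✓ → 124
patient=Omar: ✗
patient=Alice: ✗
patient=Bob: ✓ → 133
patient=Kai: ✓ → 139
patient=Quinn: ✓ → 142
patient=Jude: ✓ → 107
patient=Xiu: ✓ → 118
patient=Yara: ✗
patient=Sven: ✓ → 106
patient=Ines: ✗
er_max = MAX(81, 124, 133, 139, 142, 107, 118, 106) = 142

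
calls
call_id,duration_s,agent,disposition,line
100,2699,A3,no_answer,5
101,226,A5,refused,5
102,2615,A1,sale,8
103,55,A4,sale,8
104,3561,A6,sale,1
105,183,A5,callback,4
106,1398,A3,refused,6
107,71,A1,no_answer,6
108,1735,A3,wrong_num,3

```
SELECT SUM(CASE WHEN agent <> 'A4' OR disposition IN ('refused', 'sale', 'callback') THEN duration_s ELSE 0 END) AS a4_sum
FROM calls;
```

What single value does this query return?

call_id=100: ✓ → 2699
call_id=101: ✓ → 226
call_id=102: ✓ → 2615
call_id=103: ✓ → 55
call_id=104: ✓ → 3561
call_id=105: ✓ → 183
call_id=106: ✓ → 1398
call_id=107: ✓ → 71
call_id=108: ✓ → 1735
a4_sum = 2699 + 226 + 2615 + 55 + 3561 + 183 + 1398 + 71 + 1735 = 12543

12543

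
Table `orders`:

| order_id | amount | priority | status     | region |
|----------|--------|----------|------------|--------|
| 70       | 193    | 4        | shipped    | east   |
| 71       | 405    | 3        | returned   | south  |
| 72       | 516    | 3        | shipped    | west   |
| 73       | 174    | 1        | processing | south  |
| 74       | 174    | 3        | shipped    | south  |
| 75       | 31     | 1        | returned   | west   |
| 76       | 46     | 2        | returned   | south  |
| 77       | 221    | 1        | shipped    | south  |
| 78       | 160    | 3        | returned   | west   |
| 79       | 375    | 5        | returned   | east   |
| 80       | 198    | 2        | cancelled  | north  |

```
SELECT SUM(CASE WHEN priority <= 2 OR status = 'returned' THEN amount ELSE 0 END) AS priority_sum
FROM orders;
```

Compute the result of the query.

1610

order_id=70: ✗
order_id=71: ✓ → 405
order_id=72: ✗
order_id=73: ✓ → 174
order_id=74: ✗
order_id=75: ✓ → 31
order_id=76: ✓ → 46
order_id=77: ✓ → 221
order_id=78: ✓ → 160
order_id=79: ✓ → 375
order_id=80: ✓ → 198
priority_sum = 405 + 174 + 31 + 46 + 221 + 160 + 375 + 198 = 1610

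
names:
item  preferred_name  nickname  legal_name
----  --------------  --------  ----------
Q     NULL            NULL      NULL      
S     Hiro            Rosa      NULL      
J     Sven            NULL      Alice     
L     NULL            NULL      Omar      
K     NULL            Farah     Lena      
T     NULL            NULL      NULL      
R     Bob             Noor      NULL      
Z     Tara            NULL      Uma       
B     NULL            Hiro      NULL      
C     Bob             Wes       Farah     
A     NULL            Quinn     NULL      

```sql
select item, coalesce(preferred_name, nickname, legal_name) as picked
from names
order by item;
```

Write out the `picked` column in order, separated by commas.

item=A: preferred_name=NULL, nickname=Quinn → Quinn
item=B: preferred_name=NULL, nickname=Hiro → Hiro
item=C: preferred_name=Bob → Bob
item=J: preferred_name=Sven → Sven
item=K: preferred_name=NULL, nickname=Farah → Farah
item=L: preferred_name=NULL, nickname=NULL, legal_name=Omar → Omar
item=Q: preferred_name=NULL, nickname=NULL, legal_name=NULL (all NULL) → NULL
item=R: preferred_name=Bob → Bob
item=S: preferred_name=Hiro → Hiro
item=T: preferred_name=NULL, nickname=NULL, legal_name=NULL (all NULL) → NULL
item=Z: preferred_name=Tara → Tara

Quinn, Hiro, Bob, Sven, Farah, Omar, NULL, Bob, Hiro, NULL, Tara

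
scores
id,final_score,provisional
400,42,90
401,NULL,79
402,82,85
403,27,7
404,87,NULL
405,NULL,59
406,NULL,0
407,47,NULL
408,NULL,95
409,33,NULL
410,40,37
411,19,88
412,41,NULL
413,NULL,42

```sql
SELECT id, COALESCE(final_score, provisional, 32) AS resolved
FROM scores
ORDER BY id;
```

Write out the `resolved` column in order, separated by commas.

42, 79, 82, 27, 87, 59, 0, 47, 95, 33, 40, 19, 41, 42

id=400: final_score=42 → 42
id=401: final_score=NULL, provisional=79 → 79
id=402: final_score=82 → 82
id=403: final_score=27 → 27
id=404: final_score=87 → 87
id=405: final_score=NULL, provisional=59 → 59
id=406: final_score=NULL, provisional=0 → 0
id=407: final_score=47 → 47
id=408: final_score=NULL, provisional=95 → 95
id=409: final_score=33 → 33
id=410: final_score=40 → 40
id=411: final_score=19 → 19
id=412: final_score=41 → 41
id=413: final_score=NULL, provisional=42 → 42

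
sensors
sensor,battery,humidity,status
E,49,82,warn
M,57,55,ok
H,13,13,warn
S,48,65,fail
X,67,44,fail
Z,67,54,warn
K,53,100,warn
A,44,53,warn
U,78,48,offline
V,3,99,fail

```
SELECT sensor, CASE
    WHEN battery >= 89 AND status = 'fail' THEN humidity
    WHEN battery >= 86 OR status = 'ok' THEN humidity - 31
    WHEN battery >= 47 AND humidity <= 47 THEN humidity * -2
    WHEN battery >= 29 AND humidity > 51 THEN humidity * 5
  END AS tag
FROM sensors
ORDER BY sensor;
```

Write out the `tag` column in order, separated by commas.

265, 410, NULL, 500, 24, 325, NULL, NULL, -88, 270

sensor=A: battery >= 29 AND humidity > 51 → 265
sensor=E: battery >= 29 AND humidity > 51 → 410
sensor=H: (no match → NULL) → NULL
sensor=K: battery >= 29 AND humidity > 51 → 500
sensor=M: battery >= 86 OR status = 'ok' → 24
sensor=S: battery >= 29 AND humidity > 51 → 325
sensor=U: (no match → NULL) → NULL
sensor=V: (no match → NULL) → NULL
sensor=X: battery >= 47 AND humidity <= 47 → -88
sensor=Z: battery >= 29 AND humidity > 51 → 270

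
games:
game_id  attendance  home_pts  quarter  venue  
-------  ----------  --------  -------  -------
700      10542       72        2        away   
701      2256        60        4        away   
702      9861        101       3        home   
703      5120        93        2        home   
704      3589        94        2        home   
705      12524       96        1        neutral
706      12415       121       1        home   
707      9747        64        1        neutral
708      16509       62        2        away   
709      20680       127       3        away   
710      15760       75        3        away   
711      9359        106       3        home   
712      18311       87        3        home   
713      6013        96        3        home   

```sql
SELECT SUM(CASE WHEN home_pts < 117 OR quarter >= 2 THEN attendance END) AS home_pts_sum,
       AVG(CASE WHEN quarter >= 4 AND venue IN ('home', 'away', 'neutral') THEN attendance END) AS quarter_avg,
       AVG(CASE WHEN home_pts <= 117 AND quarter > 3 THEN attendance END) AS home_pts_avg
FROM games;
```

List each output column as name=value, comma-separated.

home_pts_sum=140271, quarter_avg=2256, home_pts_avg=2256

[home_pts_sum: home_pts < 117 OR quarter >= 2]
game_id=700: ✓ → 10542
game_id=701: ✓ → 2256
game_id=702: ✓ → 9861
game_id=703: ✓ → 5120
game_id=704: ✓ → 3589
game_id=705: ✓ → 12524
game_id=706: ✗
game_id=707: ✓ → 9747
game_id=708: ✓ → 16509
game_id=709: ✓ → 20680
game_id=710: ✓ → 15760
game_id=711: ✓ → 9359
game_id=712: ✓ → 18311
game_id=713: ✓ → 6013
home_pts_sum = 10542 + 2256 + 9861 + 5120 + 3589 + 12524 + 9747 + 16509 + 20680 + 15760 + 9359 + 18311 + 6013 = 140271
—
[quarter_avg: quarter >= 4 AND venue IN ('home', 'away', 'neutral')]
game_id=700: ✗
game_id=701: ✓ → 2256
game_id=702: ✗
game_id=703: ✗
game_id=704: ✗
game_id=705: ✗
game_id=706: ✗
game_id=707: ✗
game_id=708: ✗
game_id=709: ✗
game_id=710: ✗
game_id=711: ✗
game_id=712: ✗
game_id=713: ✗
quarter_avg = 2256
—
[home_pts_avg: home_pts <= 117 AND quarter > 3]
game_id=700: ✗
game_id=701: ✓ → 2256
game_id=702: ✗
game_id=703: ✗
game_id=704: ✗
game_id=705: ✗
game_id=706: ✗
game_id=707: ✗
game_id=708: ✗
game_id=709: ✗
game_id=710: ✗
game_id=711: ✗
game_id=712: ✗
game_id=713: ✗
home_pts_avg = 2256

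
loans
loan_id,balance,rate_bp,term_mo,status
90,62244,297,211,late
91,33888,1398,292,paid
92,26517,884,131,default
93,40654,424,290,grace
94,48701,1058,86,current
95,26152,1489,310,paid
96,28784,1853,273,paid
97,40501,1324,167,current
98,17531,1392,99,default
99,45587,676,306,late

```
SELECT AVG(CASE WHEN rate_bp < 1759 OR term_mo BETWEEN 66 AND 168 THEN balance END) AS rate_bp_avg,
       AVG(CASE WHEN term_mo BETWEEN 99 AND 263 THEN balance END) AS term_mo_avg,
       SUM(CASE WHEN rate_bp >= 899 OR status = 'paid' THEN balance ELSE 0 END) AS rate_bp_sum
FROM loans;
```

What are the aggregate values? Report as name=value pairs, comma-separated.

rate_bp_avg=37975, term_mo_avg=36698.25, rate_bp_sum=195557

[rate_bp_avg: rate_bp < 1759 OR term_mo BETWEEN 66 AND 168]
loan_id=90: ✓ → 62244
loan_id=91: ✓ → 33888
loan_id=92: ✓ → 26517
loan_id=93: ✓ → 40654
loan_id=94: ✓ → 48701
loan_id=95: ✓ → 26152
loan_id=96: ✗
loan_id=97: ✓ → 40501
loan_id=98: ✓ → 17531
loan_id=99: ✓ → 45587
rate_bp_avg = (62244 + 33888 + 26517 + 40654 + 48701 + 26152 + 40501 + 17531 + 45587) / 9 = 37975
—
[term_mo_avg: term_mo BETWEEN 99 AND 263]
loan_id=90: ✓ → 62244
loan_id=91: ✗
loan_id=92: ✓ → 26517
loan_id=93: ✗
loan_id=94: ✗
loan_id=95: ✗
loan_id=96: ✗
loan_id=97: ✓ → 40501
loan_id=98: ✓ → 17531
loan_id=99: ✗
term_mo_avg = (62244 + 26517 + 40501 + 17531) / 4 = 36698.25
—
[rate_bp_sum: rate_bp >= 899 OR status = 'paid']
loan_id=90: ✗
loan_id=91: ✓ → 33888
loan_id=92: ✗
loan_id=93: ✗
loan_id=94: ✓ → 48701
loan_id=95: ✓ → 26152
loan_id=96: ✓ → 28784
loan_id=97: ✓ → 40501
loan_id=98: ✓ → 17531
loan_id=99: ✗
rate_bp_sum = 33888 + 48701 + 26152 + 28784 + 40501 + 17531 = 195557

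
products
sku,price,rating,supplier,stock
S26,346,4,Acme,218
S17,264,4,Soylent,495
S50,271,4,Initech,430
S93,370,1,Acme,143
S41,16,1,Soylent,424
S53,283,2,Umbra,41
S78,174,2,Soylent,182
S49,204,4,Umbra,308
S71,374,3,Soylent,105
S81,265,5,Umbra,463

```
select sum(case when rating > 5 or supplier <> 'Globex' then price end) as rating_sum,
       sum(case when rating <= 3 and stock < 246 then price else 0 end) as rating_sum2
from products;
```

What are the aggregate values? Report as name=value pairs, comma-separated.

rating_sum=2567, rating_sum2=1201

[rating_sum: rating > 5 or supplier <> 'Globex']
sku=S26: ✓ → 346
sku=S17: ✓ → 264
sku=S50: ✓ → 271
sku=S93: ✓ → 370
sku=S41: ✓ → 16
sku=S53: ✓ → 283
sku=S78: ✓ → 174
sku=S49: ✓ → 204
sku=S71: ✓ → 374
sku=S81: ✓ → 265
rating_sum = 346 + 264 + 271 + 370 + 16 + 283 + 174 + 204 + 374 + 265 = 2567
—
[rating_sum2: rating <= 3 and stock < 246]
sku=S26: ✗
sku=S17: ✗
sku=S50: ✗
sku=S93: ✓ → 370
sku=S41: ✗
sku=S53: ✓ → 283
sku=S78: ✓ → 174
sku=S49: ✗
sku=S71: ✓ → 374
sku=S81: ✗
rating_sum2 = 370 + 283 + 174 + 374 = 1201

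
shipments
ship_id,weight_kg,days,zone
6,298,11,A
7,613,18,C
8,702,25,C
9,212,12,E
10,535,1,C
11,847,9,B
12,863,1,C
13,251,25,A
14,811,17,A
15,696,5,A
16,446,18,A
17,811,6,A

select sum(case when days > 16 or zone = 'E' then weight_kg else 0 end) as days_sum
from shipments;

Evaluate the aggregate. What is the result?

3035

ship_id=6: ✗
ship_id=7: ✓ → 613
ship_id=8: ✓ → 702
ship_id=9: ✓ → 212
ship_id=10: ✗
ship_id=11: ✗
ship_id=12: ✗
ship_id=13: ✓ → 251
ship_id=14: ✓ → 811
ship_id=15: ✗
ship_id=16: ✓ → 446
ship_id=17: ✗
days_sum = 613 + 702 + 212 + 251 + 811 + 446 = 3035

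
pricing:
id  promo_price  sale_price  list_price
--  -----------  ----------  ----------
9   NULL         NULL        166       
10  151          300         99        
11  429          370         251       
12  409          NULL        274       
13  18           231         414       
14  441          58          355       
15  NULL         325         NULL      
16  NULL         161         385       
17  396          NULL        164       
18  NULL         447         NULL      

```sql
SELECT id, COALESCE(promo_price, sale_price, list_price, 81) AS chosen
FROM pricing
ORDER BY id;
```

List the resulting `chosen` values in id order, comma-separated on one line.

id=9: promo_price=NULL, sale_price=NULL, list_price=166 → 166
id=10: promo_price=151 → 151
id=11: promo_price=429 → 429
id=12: promo_price=409 → 409
id=13: promo_price=18 → 18
id=14: promo_price=441 → 441
id=15: promo_price=NULL, sale_price=325 → 325
id=16: promo_price=NULL, sale_price=161 → 161
id=17: promo_price=396 → 396
id=18: promo_price=NULL, sale_price=447 → 447

166, 151, 429, 409, 18, 441, 325, 161, 396, 447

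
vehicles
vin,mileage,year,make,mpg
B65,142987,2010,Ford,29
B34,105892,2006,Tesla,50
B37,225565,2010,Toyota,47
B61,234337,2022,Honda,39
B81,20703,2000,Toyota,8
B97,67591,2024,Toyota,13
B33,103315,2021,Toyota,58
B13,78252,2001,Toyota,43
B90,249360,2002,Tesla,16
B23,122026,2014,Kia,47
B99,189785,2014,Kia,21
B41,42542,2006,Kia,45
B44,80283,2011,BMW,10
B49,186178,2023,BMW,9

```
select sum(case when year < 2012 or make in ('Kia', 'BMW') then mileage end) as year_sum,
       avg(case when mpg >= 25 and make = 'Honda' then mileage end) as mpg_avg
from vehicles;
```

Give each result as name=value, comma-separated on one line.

[year_sum: year < 2012 or make in ('Kia', 'BMW')]
vin=B65: ✓ → 142987
vin=B34: ✓ → 105892
vin=B37: ✓ → 225565
vin=B61: ✗
vin=B81: ✓ → 20703
vin=B97: ✗
vin=B33: ✗
vin=B13: ✓ → 78252
vin=B90: ✓ → 249360
vin=B23: ✓ → 122026
vin=B99: ✓ → 189785
vin=B41: ✓ → 42542
vin=B44: ✓ → 80283
vin=B49: ✓ → 186178
year_sum = 142987 + 105892 + 225565 + 20703 + 78252 + 249360 + 122026 + 189785 + 42542 + 80283 + 186178 = 1443573
—
[mpg_avg: mpg >= 25 and make = 'Honda']
vin=B65: ✗
vin=B34: ✗
vin=B37: ✗
vin=B61: ✓ → 234337
vin=B81: ✗
vin=B97: ✗
vin=B33: ✗
vin=B13: ✗
vin=B90: ✗
vin=B23: ✗
vin=B99: ✗
vin=B41: ✗
vin=B44: ✗
vin=B49: ✗
mpg_avg = 234337

year_sum=1443573, mpg_avg=234337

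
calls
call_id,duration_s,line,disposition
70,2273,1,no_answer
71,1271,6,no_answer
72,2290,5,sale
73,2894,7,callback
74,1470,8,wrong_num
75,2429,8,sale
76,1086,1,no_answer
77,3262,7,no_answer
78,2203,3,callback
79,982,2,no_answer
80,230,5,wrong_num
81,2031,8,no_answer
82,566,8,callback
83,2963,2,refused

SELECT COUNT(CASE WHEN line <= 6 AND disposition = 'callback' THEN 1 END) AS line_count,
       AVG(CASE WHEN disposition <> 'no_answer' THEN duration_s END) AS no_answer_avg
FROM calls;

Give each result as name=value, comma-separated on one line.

line_count=1, no_answer_avg=1880.625

[line_count: line <= 6 AND disposition = 'callback']
call_id=70: ✗
call_id=71: ✗
call_id=72: ✗
call_id=73: ✗
call_id=74: ✗
call_id=75: ✗
call_id=76: ✗
call_id=77: ✗
call_id=78: ✓ → 1
call_id=79: ✗
call_id=80: ✗
call_id=81: ✗
call_id=82: ✗
call_id=83: ✗
line_count = COUNT(1) = 1
—
[no_answer_avg: disposition <> 'no_answer']
call_id=70: ✗
call_id=71: ✗
call_id=72: ✓ → 2290
call_id=73: ✓ → 2894
call_id=74: ✓ → 1470
call_id=75: ✓ → 2429
call_id=76: ✗
call_id=77: ✗
call_id=78: ✓ → 2203
call_id=79: ✗
call_id=80: ✓ → 230
call_id=81: ✗
call_id=82: ✓ → 566
call_id=83: ✓ → 2963
no_answer_avg = (2290 + 2894 + 1470 + 2429 + 2203 + 230 + 566 + 2963) / 8 = 1880.625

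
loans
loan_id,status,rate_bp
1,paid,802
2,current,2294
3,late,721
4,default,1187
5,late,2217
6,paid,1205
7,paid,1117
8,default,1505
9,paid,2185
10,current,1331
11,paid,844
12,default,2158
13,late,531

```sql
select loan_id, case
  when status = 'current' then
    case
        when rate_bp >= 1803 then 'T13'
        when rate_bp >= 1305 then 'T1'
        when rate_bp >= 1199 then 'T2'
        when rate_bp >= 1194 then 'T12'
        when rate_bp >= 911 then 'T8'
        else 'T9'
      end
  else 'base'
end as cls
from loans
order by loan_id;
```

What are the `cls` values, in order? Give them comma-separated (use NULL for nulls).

base, T13, base, base, base, base, base, base, base, T1, base, base, base

loan_id=1: status='paid' → outer ELSE → base
loan_id=2: status='current' → inner[rate_bp >= 1803] → T13
loan_id=3: status='late' → outer ELSE → base
loan_id=4: status='default' → outer ELSE → base
loan_id=5: status='late' → outer ELSE → base
loan_id=6: status='paid' → outer ELSE → base
loan_id=7: status='paid' → outer ELSE → base
loan_id=8: status='default' → outer ELSE → base
loan_id=9: status='paid' → outer ELSE → base
loan_id=10: status='current' → inner[rate_bp >= 1305] → T1
loan_id=11: status='paid' → outer ELSE → base
loan_id=12: status='default' → outer ELSE → base
loan_id=13: status='late' → outer ELSE → base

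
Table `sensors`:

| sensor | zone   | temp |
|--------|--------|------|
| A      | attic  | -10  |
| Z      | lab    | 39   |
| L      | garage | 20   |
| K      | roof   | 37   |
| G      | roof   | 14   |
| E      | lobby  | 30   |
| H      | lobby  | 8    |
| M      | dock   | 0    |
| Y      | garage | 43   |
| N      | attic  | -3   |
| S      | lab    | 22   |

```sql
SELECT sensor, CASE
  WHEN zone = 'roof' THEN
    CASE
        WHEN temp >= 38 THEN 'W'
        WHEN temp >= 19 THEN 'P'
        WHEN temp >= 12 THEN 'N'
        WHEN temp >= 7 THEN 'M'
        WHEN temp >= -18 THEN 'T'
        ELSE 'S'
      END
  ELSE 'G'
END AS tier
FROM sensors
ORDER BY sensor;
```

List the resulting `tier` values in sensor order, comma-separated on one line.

G, G, N, G, P, G, G, G, G, G, G

sensor=A: zone='attic' → outer ELSE → G
sensor=E: zone='lobby' → outer ELSE → G
sensor=G: zone='roof' → inner[temp >= 12] → N
sensor=H: zone='lobby' → outer ELSE → G
sensor=K: zone='roof' → inner[temp >= 19] → P
sensor=L: zone='garage' → outer ELSE → G
sensor=M: zone='dock' → outer ELSE → G
sensor=N: zone='attic' → outer ELSE → G
sensor=S: zone='lab' → outer ELSE → G
sensor=Y: zone='garage' → outer ELSE → G
sensor=Z: zone='lab' → outer ELSE → G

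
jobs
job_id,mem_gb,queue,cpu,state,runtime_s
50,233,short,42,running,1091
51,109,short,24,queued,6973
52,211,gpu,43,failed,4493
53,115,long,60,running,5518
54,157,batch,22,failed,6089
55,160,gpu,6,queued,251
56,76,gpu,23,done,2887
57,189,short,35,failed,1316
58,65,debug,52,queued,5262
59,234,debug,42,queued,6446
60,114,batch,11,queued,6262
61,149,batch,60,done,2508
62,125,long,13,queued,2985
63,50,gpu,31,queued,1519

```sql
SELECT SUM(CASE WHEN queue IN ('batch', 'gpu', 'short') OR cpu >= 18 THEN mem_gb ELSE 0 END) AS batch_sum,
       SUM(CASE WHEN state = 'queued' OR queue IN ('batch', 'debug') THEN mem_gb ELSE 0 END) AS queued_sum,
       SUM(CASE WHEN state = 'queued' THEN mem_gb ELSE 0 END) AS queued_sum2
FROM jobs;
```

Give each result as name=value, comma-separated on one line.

batch_sum=1862, queued_sum=1163, queued_sum2=857

[batch_sum: queue IN ('batch', 'gpu', 'short') OR cpu >= 18]
job_id=50: ✓ → 233
job_id=51: ✓ → 109
job_id=52: ✓ → 211
job_id=53: ✓ → 115
job_id=54: ✓ → 157
job_id=55: ✓ → 160
job_id=56: ✓ → 76
job_id=57: ✓ → 189
job_id=58: ✓ → 65
job_id=59: ✓ → 234
job_id=60: ✓ → 114
job_id=61: ✓ → 149
job_id=62: ✗
job_id=63: ✓ → 50
batch_sum = 233 + 109 + 211 + 115 + 157 + 160 + 76 + 189 + 65 + 234 + 114 + 149 + 50 = 1862
—
[queued_sum: state = 'queued' OR queue IN ('batch', 'debug')]
job_id=50: ✗
job_id=51: ✓ → 109
job_id=52: ✗
job_id=53: ✗
job_id=54: ✓ → 157
job_id=55: ✓ → 160
job_id=56: ✗
job_id=57: ✗
job_id=58: ✓ → 65
job_id=59: ✓ → 234
job_id=60: ✓ → 114
job_id=61: ✓ → 149
job_id=62: ✓ → 125
job_id=63: ✓ → 50
queued_sum = 109 + 157 + 160 + 65 + 234 + 114 + 149 + 125 + 50 = 1163
—
[queued_sum2: state = 'queued']
job_id=50: ✗
job_id=51: ✓ → 109
job_id=52: ✗
job_id=53: ✗
job_id=54: ✗
job_id=55: ✓ → 160
job_id=56: ✗
job_id=57: ✗
job_id=58: ✓ → 65
job_id=59: ✓ → 234
job_id=60: ✓ → 114
job_id=61: ✗
job_id=62: ✓ → 125
job_id=63: ✓ → 50
queued_sum2 = 109 + 160 + 65 + 234 + 114 + 125 + 50 = 857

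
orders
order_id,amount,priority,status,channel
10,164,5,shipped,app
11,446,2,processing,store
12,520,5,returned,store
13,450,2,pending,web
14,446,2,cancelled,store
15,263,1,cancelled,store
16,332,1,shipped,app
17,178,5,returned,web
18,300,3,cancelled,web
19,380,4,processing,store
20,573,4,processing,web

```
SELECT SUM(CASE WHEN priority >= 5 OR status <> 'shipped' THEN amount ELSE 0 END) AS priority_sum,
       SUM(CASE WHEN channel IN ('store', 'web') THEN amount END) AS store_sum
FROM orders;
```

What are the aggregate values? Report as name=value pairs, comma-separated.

priority_sum=3720, store_sum=3556

[priority_sum: priority >= 5 OR status <> 'shipped']
order_id=10: ✓ → 164
order_id=11: ✓ → 446
order_id=12: ✓ → 520
order_id=13: ✓ → 450
order_id=14: ✓ → 446
order_id=15: ✓ → 263
order_id=16: ✗
order_id=17: ✓ → 178
order_id=18: ✓ → 300
order_id=19: ✓ → 380
order_id=20: ✓ → 573
priority_sum = 164 + 446 + 520 + 450 + 446 + 263 + 178 + 300 + 380 + 573 = 3720
—
[store_sum: channel IN ('store', 'web')]
order_id=10: ✗
order_id=11: ✓ → 446
order_id=12: ✓ → 520
order_id=13: ✓ → 450
order_id=14: ✓ → 446
order_id=15: ✓ → 263
order_id=16: ✗
order_id=17: ✓ → 178
order_id=18: ✓ → 300
order_id=19: ✓ → 380
order_id=20: ✓ → 573
store_sum = 446 + 520 + 450 + 446 + 263 + 178 + 300 + 380 + 573 = 3556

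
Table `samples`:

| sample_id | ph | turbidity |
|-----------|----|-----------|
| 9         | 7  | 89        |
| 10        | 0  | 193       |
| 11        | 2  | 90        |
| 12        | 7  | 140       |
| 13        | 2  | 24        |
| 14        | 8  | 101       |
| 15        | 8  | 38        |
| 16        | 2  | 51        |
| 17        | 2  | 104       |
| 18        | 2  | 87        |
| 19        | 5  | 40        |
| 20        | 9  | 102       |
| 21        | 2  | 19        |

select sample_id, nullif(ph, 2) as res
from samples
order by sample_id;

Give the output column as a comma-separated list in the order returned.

sample_id=9: ph=7 vs 2: differ → 7
sample_id=10: ph=0 vs 2: differ → 0
sample_id=11: ph=2 vs 2: equal → NULL
sample_id=12: ph=7 vs 2: differ → 7
sample_id=13: ph=2 vs 2: equal → NULL
sample_id=14: ph=8 vs 2: differ → 8
sample_id=15: ph=8 vs 2: differ → 8
sample_id=16: ph=2 vs 2: equal → NULL
sample_id=17: ph=2 vs 2: equal → NULL
sample_id=18: ph=2 vs 2: equal → NULL
sample_id=19: ph=5 vs 2: differ → 5
sample_id=20: ph=9 vs 2: differ → 9
sample_id=21: ph=2 vs 2: equal → NULL

7, 0, NULL, 7, NULL, 8, 8, NULL, NULL, NULL, 5, 9, NULL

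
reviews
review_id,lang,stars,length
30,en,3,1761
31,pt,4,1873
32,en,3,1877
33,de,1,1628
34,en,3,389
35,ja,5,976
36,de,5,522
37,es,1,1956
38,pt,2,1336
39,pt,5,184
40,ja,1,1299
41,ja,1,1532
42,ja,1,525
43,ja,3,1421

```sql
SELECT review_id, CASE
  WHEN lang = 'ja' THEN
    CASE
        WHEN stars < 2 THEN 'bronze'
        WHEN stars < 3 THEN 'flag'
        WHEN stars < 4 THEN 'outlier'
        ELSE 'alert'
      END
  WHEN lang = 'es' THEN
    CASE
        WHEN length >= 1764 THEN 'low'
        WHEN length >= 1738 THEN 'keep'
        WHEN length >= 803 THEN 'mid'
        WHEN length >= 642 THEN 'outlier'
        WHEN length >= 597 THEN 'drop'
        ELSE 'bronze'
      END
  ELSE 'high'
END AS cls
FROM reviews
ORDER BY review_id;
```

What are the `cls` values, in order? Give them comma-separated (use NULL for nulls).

review_id=30: lang='en' → outer ELSE → high
review_id=31: lang='pt' → outer ELSE → high
review_id=32: lang='en' → outer ELSE → high
review_id=33: lang='de' → outer ELSE → high
review_id=34: lang='en' → outer ELSE → high
review_id=35: lang='ja' → inner[ELSE] → alert
review_id=36: lang='de' → outer ELSE → high
review_id=37: lang='es' → inner[length >= 1764] → low
review_id=38: lang='pt' → outer ELSE → high
review_id=39: lang='pt' → outer ELSE → high
review_id=40: lang='ja' → inner[stars < 2] → bronze
review_id=41: lang='ja' → inner[stars < 2] → bronze
review_id=42: lang='ja' → inner[stars < 2] → bronze
review_id=43: lang='ja' → inner[stars < 4] → outlier

high, high, high, high, high, alert, high, low, high, high, bronze, bronze, bronze, outlier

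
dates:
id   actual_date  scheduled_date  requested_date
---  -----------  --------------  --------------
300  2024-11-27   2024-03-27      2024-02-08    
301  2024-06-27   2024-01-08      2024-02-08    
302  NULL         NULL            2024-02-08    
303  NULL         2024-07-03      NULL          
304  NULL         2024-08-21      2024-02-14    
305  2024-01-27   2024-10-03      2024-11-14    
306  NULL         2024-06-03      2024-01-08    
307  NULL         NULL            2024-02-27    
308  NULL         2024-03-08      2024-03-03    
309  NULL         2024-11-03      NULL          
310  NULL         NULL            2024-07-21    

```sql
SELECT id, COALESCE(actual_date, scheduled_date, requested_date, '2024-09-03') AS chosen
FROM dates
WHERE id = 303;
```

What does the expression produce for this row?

id = 303: actual_date=NULL, scheduled_date=2024-07-03, requested_date=NULL.
actual_date=NULL, scheduled_date=2024-07-03 → 2024-07-03

2024-07-03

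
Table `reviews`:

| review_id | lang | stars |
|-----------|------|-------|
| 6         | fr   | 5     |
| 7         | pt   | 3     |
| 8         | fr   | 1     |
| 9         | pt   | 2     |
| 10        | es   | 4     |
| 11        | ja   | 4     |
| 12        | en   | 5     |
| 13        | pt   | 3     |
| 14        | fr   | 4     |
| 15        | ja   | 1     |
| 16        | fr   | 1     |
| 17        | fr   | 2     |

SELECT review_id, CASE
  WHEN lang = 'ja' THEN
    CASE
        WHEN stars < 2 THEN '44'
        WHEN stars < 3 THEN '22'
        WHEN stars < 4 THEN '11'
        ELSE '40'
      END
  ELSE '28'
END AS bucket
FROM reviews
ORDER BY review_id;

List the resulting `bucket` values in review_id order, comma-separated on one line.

28, 28, 28, 28, 28, 40, 28, 28, 28, 44, 28, 28

review_id=6: lang='fr' → outer ELSE → 28
review_id=7: lang='pt' → outer ELSE → 28
review_id=8: lang='fr' → outer ELSE → 28
review_id=9: lang='pt' → outer ELSE → 28
review_id=10: lang='es' → outer ELSE → 28
review_id=11: lang='ja' → inner[ELSE] → 40
review_id=12: lang='en' → outer ELSE → 28
review_id=13: lang='pt' → outer ELSE → 28
review_id=14: lang='fr' → outer ELSE → 28
review_id=15: lang='ja' → inner[stars < 2] → 44
review_id=16: lang='fr' → outer ELSE → 28
review_id=17: lang='fr' → outer ELSE → 28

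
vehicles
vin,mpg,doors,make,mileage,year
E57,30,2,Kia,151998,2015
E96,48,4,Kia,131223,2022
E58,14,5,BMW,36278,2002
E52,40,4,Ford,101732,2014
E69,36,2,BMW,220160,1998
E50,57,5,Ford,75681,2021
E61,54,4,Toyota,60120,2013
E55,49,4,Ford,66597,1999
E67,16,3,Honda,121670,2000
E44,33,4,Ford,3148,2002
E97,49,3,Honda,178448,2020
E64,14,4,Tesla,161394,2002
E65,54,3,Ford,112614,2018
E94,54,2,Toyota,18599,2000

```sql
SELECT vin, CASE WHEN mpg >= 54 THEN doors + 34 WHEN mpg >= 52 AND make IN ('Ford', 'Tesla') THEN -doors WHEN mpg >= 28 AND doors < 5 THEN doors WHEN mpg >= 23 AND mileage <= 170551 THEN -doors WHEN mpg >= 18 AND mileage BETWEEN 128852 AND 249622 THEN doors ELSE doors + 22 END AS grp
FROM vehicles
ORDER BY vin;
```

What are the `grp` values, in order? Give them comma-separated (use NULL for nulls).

4, 39, 4, 4, 2, 27, 38, 26, 37, 25, 2, 36, 4, 3

vin=E44: mpg >= 28 AND doors < 5 → 4
vin=E50: mpg >= 54 → 39
vin=E52: mpg >= 28 AND doors < 5 → 4
vin=E55: mpg >= 28 AND doors < 5 → 4
vin=E57: mpg >= 28 AND doors < 5 → 2
vin=E58: ELSE → 27
vin=E61: mpg >= 54 → 38
vin=E64: ELSE → 26
vin=E65: mpg >= 54 → 37
vin=E67: ELSE → 25
vin=E69: mpg >= 28 AND doors < 5 → 2
vin=E94: mpg >= 54 → 36
vin=E96: mpg >= 28 AND doors < 5 → 4
vin=E97: mpg >= 28 AND doors < 5 → 3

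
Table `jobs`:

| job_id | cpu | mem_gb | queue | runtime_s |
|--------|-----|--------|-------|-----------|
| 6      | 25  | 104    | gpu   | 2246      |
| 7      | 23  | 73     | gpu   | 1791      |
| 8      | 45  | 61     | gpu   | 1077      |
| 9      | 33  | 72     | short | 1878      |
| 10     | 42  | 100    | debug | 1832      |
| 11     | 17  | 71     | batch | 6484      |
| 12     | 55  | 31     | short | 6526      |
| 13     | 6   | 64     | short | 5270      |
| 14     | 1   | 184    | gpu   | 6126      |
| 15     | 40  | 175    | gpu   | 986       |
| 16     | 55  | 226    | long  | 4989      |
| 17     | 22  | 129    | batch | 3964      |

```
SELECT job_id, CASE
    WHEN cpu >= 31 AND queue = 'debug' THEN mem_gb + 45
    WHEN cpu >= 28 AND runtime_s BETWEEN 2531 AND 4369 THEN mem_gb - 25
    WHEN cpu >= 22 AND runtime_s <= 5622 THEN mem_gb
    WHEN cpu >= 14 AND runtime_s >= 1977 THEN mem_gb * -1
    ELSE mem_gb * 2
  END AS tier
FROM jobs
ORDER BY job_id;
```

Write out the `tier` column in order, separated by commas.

104, 73, 61, 72, 145, -71, -31, 128, 368, 175, 226, 129

job_id=6: cpu >= 22 AND runtime_s <= 5622 → 104
job_id=7: cpu >= 22 AND runtime_s <= 5622 → 73
job_id=8: cpu >= 22 AND runtime_s <= 5622 → 61
job_id=9: cpu >= 22 AND runtime_s <= 5622 → 72
job_id=10: cpu >= 31 AND queue = 'debug' → 145
job_id=11: cpu >= 14 AND runtime_s >= 1977 → -71
job_id=12: cpu >= 14 AND runtime_s >= 1977 → -31
job_id=13: ELSE → 128
job_id=14: ELSE → 368
job_id=15: cpu >= 22 AND runtime_s <= 5622 → 175
job_id=16: cpu >= 22 AND runtime_s <= 5622 → 226
job_id=17: cpu >= 22 AND runtime_s <= 5622 → 129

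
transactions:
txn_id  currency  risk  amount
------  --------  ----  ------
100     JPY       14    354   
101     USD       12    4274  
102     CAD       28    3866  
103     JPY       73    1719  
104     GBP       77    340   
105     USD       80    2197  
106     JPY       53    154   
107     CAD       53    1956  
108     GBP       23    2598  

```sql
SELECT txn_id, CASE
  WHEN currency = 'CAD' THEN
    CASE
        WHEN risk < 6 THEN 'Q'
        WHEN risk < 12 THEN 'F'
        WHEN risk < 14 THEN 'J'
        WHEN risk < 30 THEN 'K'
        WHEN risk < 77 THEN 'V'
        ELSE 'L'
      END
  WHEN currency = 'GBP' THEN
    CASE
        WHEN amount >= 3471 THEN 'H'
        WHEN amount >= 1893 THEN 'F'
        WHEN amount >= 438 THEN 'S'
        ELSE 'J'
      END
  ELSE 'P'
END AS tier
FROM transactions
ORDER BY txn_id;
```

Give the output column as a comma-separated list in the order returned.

txn_id=100: currency='JPY' → outer ELSE → P
txn_id=101: currency='USD' → outer ELSE → P
txn_id=102: currency='CAD' → inner[risk < 30] → K
txn_id=103: currency='JPY' → outer ELSE → P
txn_id=104: currency='GBP' → inner[ELSE] → J
txn_id=105: currency='USD' → outer ELSE → P
txn_id=106: currency='JPY' → outer ELSE → P
txn_id=107: currency='CAD' → inner[risk < 77] → V
txn_id=108: currency='GBP' → inner[amount >= 1893] → F

P, P, K, P, J, P, P, V, F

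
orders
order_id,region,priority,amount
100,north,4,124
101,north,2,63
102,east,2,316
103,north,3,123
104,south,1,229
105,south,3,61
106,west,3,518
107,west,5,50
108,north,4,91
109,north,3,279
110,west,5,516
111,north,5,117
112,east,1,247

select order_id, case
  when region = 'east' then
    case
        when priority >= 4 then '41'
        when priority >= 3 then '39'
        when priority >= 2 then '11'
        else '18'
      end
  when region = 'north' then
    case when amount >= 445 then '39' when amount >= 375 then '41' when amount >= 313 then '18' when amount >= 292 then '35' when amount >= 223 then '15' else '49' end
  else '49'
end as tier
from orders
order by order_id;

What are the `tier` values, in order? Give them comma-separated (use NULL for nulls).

49, 49, 11, 49, 49, 49, 49, 49, 49, 15, 49, 49, 18

order_id=100: region='north' → inner[ELSE] → 49
order_id=101: region='north' → inner[ELSE] → 49
order_id=102: region='east' → inner[priority >= 2] → 11
order_id=103: region='north' → inner[ELSE] → 49
order_id=104: region='south' → outer ELSE → 49
order_id=105: region='south' → outer ELSE → 49
order_id=106: region='west' → outer ELSE → 49
order_id=107: region='west' → outer ELSE → 49
order_id=108: region='north' → inner[ELSE] → 49
order_id=109: region='north' → inner[amount >= 223] → 15
order_id=110: region='west' → outer ELSE → 49
order_id=111: region='north' → inner[ELSE] → 49
order_id=112: region='east' → inner[ELSE] → 18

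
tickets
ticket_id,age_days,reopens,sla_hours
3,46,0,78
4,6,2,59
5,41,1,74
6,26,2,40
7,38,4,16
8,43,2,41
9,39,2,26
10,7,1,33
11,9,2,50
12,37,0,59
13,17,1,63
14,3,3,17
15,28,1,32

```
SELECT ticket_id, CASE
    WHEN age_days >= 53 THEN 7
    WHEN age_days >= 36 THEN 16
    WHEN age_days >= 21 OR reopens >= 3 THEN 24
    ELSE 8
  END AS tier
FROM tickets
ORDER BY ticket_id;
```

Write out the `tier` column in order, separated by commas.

ticket_id=3: age_days >= 36 → 16
ticket_id=4: ELSE → 8
ticket_id=5: age_days >= 36 → 16
ticket_id=6: age_days >= 21 OR reopens >= 3 → 24
ticket_id=7: age_days >= 36 → 16
ticket_id=8: age_days >= 36 → 16
ticket_id=9: age_days >= 36 → 16
ticket_id=10: ELSE → 8
ticket_id=11: ELSE → 8
ticket_id=12: age_days >= 36 → 16
ticket_id=13: ELSE → 8
ticket_id=14: age_days >= 21 OR reopens >= 3 → 24
ticket_id=15: age_days >= 21 OR reopens >= 3 → 24

16, 8, 16, 24, 16, 16, 16, 8, 8, 16, 8, 24, 24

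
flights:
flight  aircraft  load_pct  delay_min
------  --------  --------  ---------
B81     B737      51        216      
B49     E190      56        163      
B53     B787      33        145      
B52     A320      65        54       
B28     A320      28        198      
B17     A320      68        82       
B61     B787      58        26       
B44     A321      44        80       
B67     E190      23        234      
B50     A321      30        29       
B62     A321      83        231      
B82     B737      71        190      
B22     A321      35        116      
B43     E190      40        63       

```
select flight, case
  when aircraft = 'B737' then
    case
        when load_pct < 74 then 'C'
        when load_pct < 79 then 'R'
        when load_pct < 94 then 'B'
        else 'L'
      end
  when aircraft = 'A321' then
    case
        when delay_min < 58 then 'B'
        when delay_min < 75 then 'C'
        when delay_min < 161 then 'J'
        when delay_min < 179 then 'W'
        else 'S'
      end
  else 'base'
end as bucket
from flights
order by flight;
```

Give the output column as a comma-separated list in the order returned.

flight=B17: aircraft='A320' → outer ELSE → base
flight=B22: aircraft='A321' → inner[delay_min < 161] → J
flight=B28: aircraft='A320' → outer ELSE → base
flight=B43: aircraft='E190' → outer ELSE → base
flight=B44: aircraft='A321' → inner[delay_min < 161] → J
flight=B49: aircraft='E190' → outer ELSE → base
flight=B50: aircraft='A321' → inner[delay_min < 58] → B
flight=B52: aircraft='A320' → outer ELSE → base
flight=B53: aircraft='B787' → outer ELSE → base
flight=B61: aircraft='B787' → outer ELSE → base
flight=B62: aircraft='A321' → inner[ELSE] → S
flight=B67: aircraft='E190' → outer ELSE → base
flight=B81: aircraft='B737' → inner[load_pct < 74] → C
flight=B82: aircraft='B737' → inner[load_pct < 74] → C

base, J, base, base, J, base, B, base, base, base, S, base, C, C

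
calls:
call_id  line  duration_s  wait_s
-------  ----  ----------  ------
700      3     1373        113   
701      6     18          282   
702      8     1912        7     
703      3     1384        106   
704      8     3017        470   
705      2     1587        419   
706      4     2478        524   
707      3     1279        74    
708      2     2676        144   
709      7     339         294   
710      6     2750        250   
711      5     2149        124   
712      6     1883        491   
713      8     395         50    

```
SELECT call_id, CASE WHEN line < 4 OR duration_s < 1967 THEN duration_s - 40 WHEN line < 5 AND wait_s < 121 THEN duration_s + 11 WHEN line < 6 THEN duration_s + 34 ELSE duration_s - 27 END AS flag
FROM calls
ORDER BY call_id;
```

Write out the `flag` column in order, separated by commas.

call_id=700: line < 4 OR duration_s < 1967 → 1333
call_id=701: line < 4 OR duration_s < 1967 → -22
call_id=702: line < 4 OR duration_s < 1967 → 1872
call_id=703: line < 4 OR duration_s < 1967 → 1344
call_id=704: ELSE → 2990
call_id=705: line < 4 OR duration_s < 1967 → 1547
call_id=706: line < 6 → 2512
call_id=707: line < 4 OR duration_s < 1967 → 1239
call_id=708: line < 4 OR duration_s < 1967 → 2636
call_id=709: line < 4 OR duration_s < 1967 → 299
call_id=710: ELSE → 2723
call_id=711: line < 6 → 2183
call_id=712: line < 4 OR duration_s < 1967 → 1843
call_id=713: line < 4 OR duration_s < 1967 → 355

1333, -22, 1872, 1344, 2990, 1547, 2512, 1239, 2636, 299, 2723, 2183, 1843, 355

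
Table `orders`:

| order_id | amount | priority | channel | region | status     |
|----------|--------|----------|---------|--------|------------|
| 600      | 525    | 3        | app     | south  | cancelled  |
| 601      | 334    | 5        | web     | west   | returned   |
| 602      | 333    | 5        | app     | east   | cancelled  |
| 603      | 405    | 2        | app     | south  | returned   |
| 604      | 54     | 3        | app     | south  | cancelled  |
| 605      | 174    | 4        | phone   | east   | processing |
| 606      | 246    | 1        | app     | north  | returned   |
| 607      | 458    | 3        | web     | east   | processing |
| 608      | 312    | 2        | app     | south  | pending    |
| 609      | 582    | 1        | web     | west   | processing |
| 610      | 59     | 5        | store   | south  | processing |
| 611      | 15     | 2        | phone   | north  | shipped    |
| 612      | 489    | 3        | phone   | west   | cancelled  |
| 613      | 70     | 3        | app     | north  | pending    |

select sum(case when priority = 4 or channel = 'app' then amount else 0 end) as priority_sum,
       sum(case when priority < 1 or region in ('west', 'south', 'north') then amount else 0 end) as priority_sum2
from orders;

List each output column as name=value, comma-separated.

[priority_sum: priority = 4 or channel = 'app']
order_id=600: ✓ → 525
order_id=601: ✗
order_id=602: ✓ → 333
order_id=603: ✓ → 405
order_id=604: ✓ → 54
order_id=605: ✓ → 174
order_id=606: ✓ → 246
order_id=607: ✗
order_id=608: ✓ → 312
order_id=609: ✗
order_id=610: ✗
order_id=611: ✗
order_id=612: ✗
order_id=613: ✓ → 70
priority_sum = 525 + 333 + 405 + 54 + 174 + 246 + 312 + 70 = 2119
—
[priority_sum2: priority < 1 or region in ('west', 'south', 'north')]
order_id=600: ✓ → 525
order_id=601: ✓ → 334
order_id=602: ✗
order_id=603: ✓ → 405
order_id=604: ✓ → 54
order_id=605: ✗
order_id=606: ✓ → 246
order_id=607: ✗
order_id=608: ✓ → 312
order_id=609: ✓ → 582
order_id=610: ✓ → 59
order_id=611: ✓ → 15
order_id=612: ✓ → 489
order_id=613: ✓ → 70
priority_sum2 = 525 + 334 + 405 + 54 + 246 + 312 + 582 + 59 + 15 + 489 + 70 = 3091

priority_sum=2119, priority_sum2=3091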